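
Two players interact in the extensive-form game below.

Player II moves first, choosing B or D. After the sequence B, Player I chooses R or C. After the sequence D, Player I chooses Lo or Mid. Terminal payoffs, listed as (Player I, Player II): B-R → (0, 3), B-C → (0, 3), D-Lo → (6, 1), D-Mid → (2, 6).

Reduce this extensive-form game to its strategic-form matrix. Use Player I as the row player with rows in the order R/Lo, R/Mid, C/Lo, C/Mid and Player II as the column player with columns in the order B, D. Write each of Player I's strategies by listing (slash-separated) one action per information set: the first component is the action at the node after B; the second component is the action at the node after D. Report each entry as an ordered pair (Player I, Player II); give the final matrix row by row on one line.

             B        D
 R/Lo    (0,3)    (6,1)
R/Mid    (0,3)    (2,6)
 C/Lo    (0,3)    (6,1)
C/Mid    (0,3)    (2,6)

R/Lo: (0,3) (6,1) | R/Mid: (0,3) (2,6) | C/Lo: (0,3) (6,1) | C/Mid: (0,3) (2,6)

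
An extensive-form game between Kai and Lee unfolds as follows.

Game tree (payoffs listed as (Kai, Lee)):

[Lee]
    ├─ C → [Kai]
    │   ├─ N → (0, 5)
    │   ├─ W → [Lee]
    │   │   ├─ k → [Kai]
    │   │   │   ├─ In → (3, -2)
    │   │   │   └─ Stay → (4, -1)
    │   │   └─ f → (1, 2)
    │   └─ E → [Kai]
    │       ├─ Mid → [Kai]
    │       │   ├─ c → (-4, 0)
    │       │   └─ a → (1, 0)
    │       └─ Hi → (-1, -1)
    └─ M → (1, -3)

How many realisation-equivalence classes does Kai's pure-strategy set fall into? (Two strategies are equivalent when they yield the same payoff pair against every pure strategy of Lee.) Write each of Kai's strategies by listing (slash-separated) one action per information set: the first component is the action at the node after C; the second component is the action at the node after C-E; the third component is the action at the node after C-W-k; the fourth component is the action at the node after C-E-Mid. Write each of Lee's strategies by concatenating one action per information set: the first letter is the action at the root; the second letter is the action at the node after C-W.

6

Kai has 24 pure strategies: N/Mid/In/c, N/Mid/In/a, N/Mid/Stay/c, N/Mid/Stay/a, N/Hi/In/c, N/Hi/In/a, N/Hi/Stay/c, N/Hi/Stay/a, W/Mid/In/c, W/Mid/In/a, W/Mid/Stay/c, W/Mid/Stay/a, W/Hi/In/c, W/Hi/In/a, W/Hi/Stay/c, W/Hi/Stay/a, E/Mid/In/c, E/Mid/In/a, E/Mid/Stay/c, E/Mid/Stay/a, E/Hi/In/c, E/Hi/In/a, E/Hi/Stay/c, E/Hi/Stay/a. Columns: Ck, Cf, Mk, Mf.
{N/Mid/In/c, N/Mid/In/a, N/Mid/Stay/c, N/Mid/Stay/a, N/Hi/In/c, N/Hi/In/a, N/Hi/Stay/c, N/Hi/Stay/a} → row (0,5) (0,5) (1,-3) (1,-3)
{W/Mid/In/c, W/Mid/In/a, W/Hi/In/c, W/Hi/In/a} → row (3,-2) (1,2) (1,-3) (1,-3)
{W/Mid/Stay/c, W/Mid/Stay/a, W/Hi/Stay/c, W/Hi/Stay/a} → row (4,-1) (1,2) (1,-3) (1,-3)
{E/Mid/In/c, E/Mid/Stay/c} → row (-4,0) (-4,0) (1,-3) (1,-3)
{E/Mid/In/a, E/Mid/Stay/a} → row (1,0) (1,0) (1,-3) (1,-3)
{E/Hi/In/c, E/Hi/In/a, E/Hi/Stay/c, E/Hi/Stay/a} → row (-1,-1) (-1,-1) (1,-3) (1,-3)
That's 6 distinct rows out of 24 strategies.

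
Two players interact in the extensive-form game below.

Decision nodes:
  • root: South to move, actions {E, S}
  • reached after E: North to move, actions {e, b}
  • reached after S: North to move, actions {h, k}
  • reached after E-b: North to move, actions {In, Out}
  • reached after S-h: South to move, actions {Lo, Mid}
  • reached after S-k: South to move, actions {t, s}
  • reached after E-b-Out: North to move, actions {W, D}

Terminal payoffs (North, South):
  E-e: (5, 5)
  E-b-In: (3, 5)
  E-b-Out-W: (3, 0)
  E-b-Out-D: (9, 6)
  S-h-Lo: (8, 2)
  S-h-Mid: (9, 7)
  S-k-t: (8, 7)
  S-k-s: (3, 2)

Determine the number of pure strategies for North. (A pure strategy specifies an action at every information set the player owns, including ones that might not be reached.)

North owns the node after E with actions {e, b} — two choices.
North owns the node after S with actions {h, k} — two choices.
North owns the node after E-b with actions {In, Out} — two choices.
North owns the node after E-b-Out with actions {W, D} — two choices.
A pure strategy fixes one action at each information set independently, so the count is the product 2 × 2 × 2 × 2 = 16.
(For reference, South has 8 pure strategies, giving a 16×8 normal-form matrix.)

16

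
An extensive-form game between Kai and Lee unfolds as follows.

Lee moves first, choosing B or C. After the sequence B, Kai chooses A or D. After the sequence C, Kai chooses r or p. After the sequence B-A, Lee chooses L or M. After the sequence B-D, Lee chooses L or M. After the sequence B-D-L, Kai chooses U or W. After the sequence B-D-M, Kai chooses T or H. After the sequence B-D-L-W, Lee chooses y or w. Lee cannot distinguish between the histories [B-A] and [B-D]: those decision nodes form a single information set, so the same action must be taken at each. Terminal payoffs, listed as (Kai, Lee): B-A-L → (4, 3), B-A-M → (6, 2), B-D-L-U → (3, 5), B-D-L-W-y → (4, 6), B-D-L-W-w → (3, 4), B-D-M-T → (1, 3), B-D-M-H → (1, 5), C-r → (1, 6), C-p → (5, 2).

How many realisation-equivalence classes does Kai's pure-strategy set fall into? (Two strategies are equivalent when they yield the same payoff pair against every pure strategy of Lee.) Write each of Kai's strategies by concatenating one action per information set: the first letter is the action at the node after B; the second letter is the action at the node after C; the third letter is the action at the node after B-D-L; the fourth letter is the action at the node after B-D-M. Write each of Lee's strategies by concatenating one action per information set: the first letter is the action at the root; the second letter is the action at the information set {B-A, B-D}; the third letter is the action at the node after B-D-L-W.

Kai has 16 pure strategies: ArUT, ArUH, ArWT, ArWH, ApUT, ApUH, ApWT, ApWH, DrUT, DrUH, DrWT, DrWH, DpUT, DpUH, DpWT, DpWH. Columns: BLy, BLw, BMy, BMw, CLy, CLw, CMy, CMw.
{ArUT, ArUH, ArWT, ArWH} → row (4,3) (4,3) (6,2) (6,2) (1,6) (1,6) (1,6) (1,6)
{ApUT, ApUH, ApWT, ApWH} → row (4,3) (4,3) (6,2) (6,2) (5,2) (5,2) (5,2) (5,2)
{DrUT} → row (3,5) (3,5) (1,3) (1,3) (1,6) (1,6) (1,6) (1,6)
{DrUH} → row (3,5) (3,5) (1,5) (1,5) (1,6) (1,6) (1,6) (1,6)
{DrWT} → row (4,6) (3,4) (1,3) (1,3) (1,6) (1,6) (1,6) (1,6)
{DrWH} → row (4,6) (3,4) (1,5) (1,5) (1,6) (1,6) (1,6) (1,6)
{DpUT} → row (3,5) (3,5) (1,3) (1,3) (5,2) (5,2) (5,2) (5,2)
{DpUH} → row (3,5) (3,5) (1,5) (1,5) (5,2) (5,2) (5,2) (5,2)
{DpWT} → row (4,6) (3,4) (1,3) (1,3) (5,2) (5,2) (5,2) (5,2)
{DpWH} → row (4,6) (3,4) (1,5) (1,5) (5,2) (5,2) (5,2) (5,2)
That's 10 distinct rows out of 16 strategies.

10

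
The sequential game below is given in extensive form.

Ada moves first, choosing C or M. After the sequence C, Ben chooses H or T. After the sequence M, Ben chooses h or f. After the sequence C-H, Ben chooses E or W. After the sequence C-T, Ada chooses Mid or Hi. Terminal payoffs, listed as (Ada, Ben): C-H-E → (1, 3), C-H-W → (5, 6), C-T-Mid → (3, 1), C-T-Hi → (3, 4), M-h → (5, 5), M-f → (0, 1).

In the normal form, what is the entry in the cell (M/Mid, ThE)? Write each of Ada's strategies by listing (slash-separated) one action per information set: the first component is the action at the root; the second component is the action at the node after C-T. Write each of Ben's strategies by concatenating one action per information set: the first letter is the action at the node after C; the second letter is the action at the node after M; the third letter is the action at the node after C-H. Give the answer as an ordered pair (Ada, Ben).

Trace the play path from the root:
  Ada plays M
  Ben plays h at [M]
→ terminal payoff (5, 5).
(Ada's choice at the node after C-T is never reached on this path, so it doesn't affect the outcome.)

(5, 5)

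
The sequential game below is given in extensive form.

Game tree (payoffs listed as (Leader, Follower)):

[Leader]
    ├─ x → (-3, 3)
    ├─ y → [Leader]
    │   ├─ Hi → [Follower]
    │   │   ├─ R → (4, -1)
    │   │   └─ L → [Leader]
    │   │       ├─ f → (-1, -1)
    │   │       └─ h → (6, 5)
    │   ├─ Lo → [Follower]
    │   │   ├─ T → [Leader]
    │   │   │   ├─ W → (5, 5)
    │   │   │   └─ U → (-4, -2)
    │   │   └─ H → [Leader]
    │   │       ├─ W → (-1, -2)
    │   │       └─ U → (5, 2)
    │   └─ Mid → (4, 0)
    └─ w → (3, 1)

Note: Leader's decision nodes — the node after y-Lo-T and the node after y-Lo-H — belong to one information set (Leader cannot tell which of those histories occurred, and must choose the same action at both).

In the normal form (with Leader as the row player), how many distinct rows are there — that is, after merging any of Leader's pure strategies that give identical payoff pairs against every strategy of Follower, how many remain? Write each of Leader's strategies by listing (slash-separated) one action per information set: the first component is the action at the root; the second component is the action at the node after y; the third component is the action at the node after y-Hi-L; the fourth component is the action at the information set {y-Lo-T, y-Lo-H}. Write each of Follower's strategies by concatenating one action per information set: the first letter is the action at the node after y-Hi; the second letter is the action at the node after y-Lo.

Leader has 36 pure strategies: x/Hi/f/W, x/Hi/f/U, x/Hi/h/W, x/Hi/h/U, x/Lo/f/W, x/Lo/f/U, x/Lo/h/W, x/Lo/h/U, x/Mid/f/W, x/Mid/f/U, x/Mid/h/W, x/Mid/h/U, y/Hi/f/W, y/Hi/f/U, y/Hi/h/W, y/Hi/h/U, y/Lo/f/W, y/Lo/f/U, y/Lo/h/W, y/Lo/h/U, y/Mid/f/W, y/Mid/f/U, y/Mid/h/W, y/Mid/h/U, w/Hi/f/W, w/Hi/f/U, w/Hi/h/W, w/Hi/h/U, w/Lo/f/W, w/Lo/f/U, w/Lo/h/W, w/Lo/h/U, w/Mid/f/W, w/Mid/f/U, w/Mid/h/W, w/Mid/h/U. Columns: RT, RH, LT, LH.
{x/Hi/f/W, x/Hi/f/U, x/Hi/h/W, x/Hi/h/U, x/Lo/f/W, x/Lo/f/U, x/Lo/h/W, x/Lo/h/U, x/Mid/f/W, x/Mid/f/U, x/Mid/h/W, x/Mid/h/U} → row (-3,3) (-3,3) (-3,3) (-3,3)
{y/Hi/f/W, y/Hi/f/U} → row (4,-1) (4,-1) (-1,-1) (-1,-1)
{y/Hi/h/W, y/Hi/h/U} → row (4,-1) (4,-1) (6,5) (6,5)
{y/Lo/f/W, y/Lo/h/W} → row (5,5) (-1,-2) (5,5) (-1,-2)
{y/Lo/f/U, y/Lo/h/U} → row (-4,-2) (5,2) (-4,-2) (5,2)
{y/Mid/f/W, y/Mid/f/U, y/Mid/h/W, y/Mid/h/U} → row (4,0) (4,0) (4,0) (4,0)
{w/Hi/f/W, w/Hi/f/U, w/Hi/h/W, w/Hi/h/U, w/Lo/f/W, w/Lo/f/U, w/Lo/h/W, w/Lo/h/U, w/Mid/f/W, w/Mid/f/U, w/Mid/h/W, w/Mid/h/U} → row (3,1) (3,1) (3,1) (3,1)
That's 7 distinct rows out of 36 strategies.

7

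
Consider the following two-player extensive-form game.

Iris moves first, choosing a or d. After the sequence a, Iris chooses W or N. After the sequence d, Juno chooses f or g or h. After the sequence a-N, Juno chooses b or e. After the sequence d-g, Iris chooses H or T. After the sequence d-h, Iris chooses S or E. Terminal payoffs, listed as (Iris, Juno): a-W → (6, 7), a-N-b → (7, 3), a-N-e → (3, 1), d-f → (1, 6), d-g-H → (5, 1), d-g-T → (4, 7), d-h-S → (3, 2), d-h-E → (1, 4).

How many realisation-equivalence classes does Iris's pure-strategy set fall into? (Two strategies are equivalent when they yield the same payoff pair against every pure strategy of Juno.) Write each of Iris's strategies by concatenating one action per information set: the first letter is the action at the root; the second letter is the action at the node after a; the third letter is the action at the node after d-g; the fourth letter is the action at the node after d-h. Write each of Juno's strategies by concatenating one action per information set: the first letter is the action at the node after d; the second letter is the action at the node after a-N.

6

Iris has 16 pure strategies: aWHS, aWHE, aWTS, aWTE, aNHS, aNHE, aNTS, aNTE, dWHS, dWHE, dWTS, dWTE, dNHS, dNHE, dNTS, dNTE. Columns: fb, fe, gb, ge, hb, he.
{aWHS, aWHE, aWTS, aWTE} → row (6,7) (6,7) (6,7) (6,7) (6,7) (6,7)
{aNHS, aNHE, aNTS, aNTE} → row (7,3) (3,1) (7,3) (3,1) (7,3) (3,1)
{dWHS, dNHS} → row (1,6) (1,6) (5,1) (5,1) (3,2) (3,2)
{dWHE, dNHE} → row (1,6) (1,6) (5,1) (5,1) (1,4) (1,4)
{dWTS, dNTS} → row (1,6) (1,6) (4,7) (4,7) (3,2) (3,2)
{dWTE, dNTE} → row (1,6) (1,6) (4,7) (4,7) (1,4) (1,4)
That's 6 distinct rows out of 16 strategies.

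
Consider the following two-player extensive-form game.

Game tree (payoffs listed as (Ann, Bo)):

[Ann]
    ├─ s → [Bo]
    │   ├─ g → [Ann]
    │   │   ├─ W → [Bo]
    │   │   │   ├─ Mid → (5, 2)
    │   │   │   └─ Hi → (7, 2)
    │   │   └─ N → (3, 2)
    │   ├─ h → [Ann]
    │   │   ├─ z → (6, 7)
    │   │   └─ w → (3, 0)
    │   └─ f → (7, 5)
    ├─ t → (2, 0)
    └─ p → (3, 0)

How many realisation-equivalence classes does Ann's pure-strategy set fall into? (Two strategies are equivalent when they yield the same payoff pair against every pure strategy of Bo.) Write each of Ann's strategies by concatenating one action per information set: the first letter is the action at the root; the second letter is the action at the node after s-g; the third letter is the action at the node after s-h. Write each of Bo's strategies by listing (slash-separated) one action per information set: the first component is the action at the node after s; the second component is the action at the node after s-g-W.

Ann has 12 pure strategies: sWz, sWw, sNz, sNw, tWz, tWw, tNz, tNw, pWz, pWw, pNz, pNw. Columns: g/Mid, g/Hi, h/Mid, h/Hi, f/Mid, f/Hi.
{sWz} → row (5,2) (7,2) (6,7) (6,7) (7,5) (7,5)
{sWw} → row (5,2) (7,2) (3,0) (3,0) (7,5) (7,5)
{sNz} → row (3,2) (3,2) (6,7) (6,7) (7,5) (7,5)
{sNw} → row (3,2) (3,2) (3,0) (3,0) (7,5) (7,5)
{tWz, tWw, tNz, tNw} → row (2,0) (2,0) (2,0) (2,0) (2,0) (2,0)
{pWz, pWw, pNz, pNw} → row (3,0) (3,0) (3,0) (3,0) (3,0) (3,0)
That's 6 distinct rows out of 12 strategies.

6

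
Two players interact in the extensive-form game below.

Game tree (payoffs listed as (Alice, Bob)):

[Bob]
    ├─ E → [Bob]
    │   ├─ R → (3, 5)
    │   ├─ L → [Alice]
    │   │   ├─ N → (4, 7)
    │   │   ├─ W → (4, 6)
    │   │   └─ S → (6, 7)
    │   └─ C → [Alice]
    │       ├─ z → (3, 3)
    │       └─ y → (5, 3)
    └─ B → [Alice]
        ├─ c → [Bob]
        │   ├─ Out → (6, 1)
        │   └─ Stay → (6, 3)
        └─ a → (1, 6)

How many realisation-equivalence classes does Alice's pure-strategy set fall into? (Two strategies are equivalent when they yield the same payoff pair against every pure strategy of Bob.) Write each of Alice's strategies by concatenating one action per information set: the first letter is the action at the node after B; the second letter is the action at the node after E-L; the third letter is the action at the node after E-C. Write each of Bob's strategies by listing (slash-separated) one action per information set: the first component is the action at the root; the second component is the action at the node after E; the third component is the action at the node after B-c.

12

Alice has 12 pure strategies: cNz, cNy, cWz, cWy, cSz, cSy, aNz, aNy, aWz, aWy, aSz, aSy. Columns: E/R/Out, E/R/Stay, E/L/Out, E/L/Stay, E/C/Out, E/C/Stay, B/R/Out, B/R/Stay, B/L/Out, B/L/Stay, B/C/Out, B/C/Stay.
{cNz} → row (3,5) (3,5) (4,7) (4,7) (3,3) (3,3) (6,1) (6,3) (6,1) (6,3) (6,1) (6,3)
{cNy} → row (3,5) (3,5) (4,7) (4,7) (5,3) (5,3) (6,1) (6,3) (6,1) (6,3) (6,1) (6,3)
{cWz} → row (3,5) (3,5) (4,6) (4,6) (3,3) (3,3) (6,1) (6,3) (6,1) (6,3) (6,1) (6,3)
{cWy} → row (3,5) (3,5) (4,6) (4,6) (5,3) (5,3) (6,1) (6,3) (6,1) (6,3) (6,1) (6,3)
{cSz} → row (3,5) (3,5) (6,7) (6,7) (3,3) (3,3) (6,1) (6,3) (6,1) (6,3) (6,1) (6,3)
{cSy} → row (3,5) (3,5) (6,7) (6,7) (5,3) (5,3) (6,1) (6,3) (6,1) (6,3) (6,1) (6,3)
{aNz} → row (3,5) (3,5) (4,7) (4,7) (3,3) (3,3) (1,6) (1,6) (1,6) (1,6) (1,6) (1,6)
{aNy} → row (3,5) (3,5) (4,7) (4,7) (5,3) (5,3) (1,6) (1,6) (1,6) (1,6) (1,6) (1,6)
{aWz} → row (3,5) (3,5) (4,6) (4,6) (3,3) (3,3) (1,6) (1,6) (1,6) (1,6) (1,6) (1,6)
{aWy} → row (3,5) (3,5) (4,6) (4,6) (5,3) (5,3) (1,6) (1,6) (1,6) (1,6) (1,6) (1,6)
{aSz} → row (3,5) (3,5) (6,7) (6,7) (3,3) (3,3) (1,6) (1,6) (1,6) (1,6) (1,6) (1,6)
{aSy} → row (3,5) (3,5) (6,7) (6,7) (5,3) (5,3) (1,6) (1,6) (1,6) (1,6) (1,6) (1,6)
That's 12 distinct rows out of 12 strategies.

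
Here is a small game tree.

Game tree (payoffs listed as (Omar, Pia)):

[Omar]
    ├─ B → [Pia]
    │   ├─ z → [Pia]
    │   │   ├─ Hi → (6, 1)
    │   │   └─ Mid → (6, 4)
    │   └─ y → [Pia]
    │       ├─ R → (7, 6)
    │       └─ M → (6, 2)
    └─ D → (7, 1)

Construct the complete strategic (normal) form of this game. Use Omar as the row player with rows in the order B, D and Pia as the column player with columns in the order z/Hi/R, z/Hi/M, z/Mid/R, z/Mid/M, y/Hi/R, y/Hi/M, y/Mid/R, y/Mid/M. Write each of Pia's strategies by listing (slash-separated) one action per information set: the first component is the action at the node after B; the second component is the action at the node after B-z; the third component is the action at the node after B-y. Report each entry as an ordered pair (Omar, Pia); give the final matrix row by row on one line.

Row B: z/Hi/R→(6,1), z/Hi/M→(6,1), z/Mid/R→(6,4), z/Mid/M→(6,4), y/Hi/R→(7,6), y/Hi/M→(6,2), y/Mid/R→(7,6), y/Mid/M→(6,2)
Row D: z/Hi/R→(7,1), z/Hi/M→(7,1), z/Mid/R→(7,1), z/Mid/M→(7,1), y/Hi/R→(7,1), y/Hi/M→(7,1), y/Mid/R→(7,1), y/Mid/M→(7,1)

B: (6,1) (6,1) (6,4) (6,4) (7,6) (6,2) (7,6) (6,2) | D: (7,1) (7,1) (7,1) (7,1) (7,1) (7,1) (7,1) (7,1)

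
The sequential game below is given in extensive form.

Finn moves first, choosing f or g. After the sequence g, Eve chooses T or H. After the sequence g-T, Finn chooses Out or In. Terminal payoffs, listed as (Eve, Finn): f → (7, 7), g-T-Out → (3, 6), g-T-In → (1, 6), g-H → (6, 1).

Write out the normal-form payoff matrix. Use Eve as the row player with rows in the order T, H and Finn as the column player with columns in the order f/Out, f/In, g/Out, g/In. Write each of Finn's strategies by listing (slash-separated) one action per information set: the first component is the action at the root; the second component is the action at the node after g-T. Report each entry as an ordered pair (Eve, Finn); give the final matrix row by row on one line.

T: (7,7) (7,7) (3,6) (1,6) | H: (7,7) (7,7) (6,1) (6,1)

Row T: f/Out→(7,7), f/In→(7,7), g/Out→(3,6), g/In→(1,6)
Row H: f/Out→(7,7), f/In→(7,7), g/Out→(6,1), g/In→(6,1)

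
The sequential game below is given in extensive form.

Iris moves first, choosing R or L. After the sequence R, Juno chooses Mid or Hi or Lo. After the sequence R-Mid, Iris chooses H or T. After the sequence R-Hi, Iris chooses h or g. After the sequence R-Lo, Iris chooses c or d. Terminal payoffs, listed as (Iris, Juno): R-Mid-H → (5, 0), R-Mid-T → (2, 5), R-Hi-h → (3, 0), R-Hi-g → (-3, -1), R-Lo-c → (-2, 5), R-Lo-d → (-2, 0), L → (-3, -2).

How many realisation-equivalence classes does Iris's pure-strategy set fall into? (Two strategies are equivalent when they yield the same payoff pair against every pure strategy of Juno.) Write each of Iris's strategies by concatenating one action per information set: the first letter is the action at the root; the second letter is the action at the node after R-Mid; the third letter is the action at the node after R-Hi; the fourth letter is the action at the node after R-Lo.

Iris has 16 pure strategies: RHhc, RHhd, RHgc, RHgd, RThc, RThd, RTgc, RTgd, LHhc, LHhd, LHgc, LHgd, LThc, LThd, LTgc, LTgd. Columns: Mid, Hi, Lo.
{RHhc} → row (5,0) (3,0) (-2,5)
{RHhd} → row (5,0) (3,0) (-2,0)
{RHgc} → row (5,0) (-3,-1) (-2,5)
{RHgd} → row (5,0) (-3,-1) (-2,0)
{RThc} → row (2,5) (3,0) (-2,5)
{RThd} → row (2,5) (3,0) (-2,0)
{RTgc} → row (2,5) (-3,-1) (-2,5)
{RTgd} → row (2,5) (-3,-1) (-2,0)
{LHhc, LHhd, LHgc, LHgd, LThc, LThd, LTgc, LTgd} → row (-3,-2) (-3,-2) (-3,-2)
That's 9 distinct rows out of 16 strategies.

9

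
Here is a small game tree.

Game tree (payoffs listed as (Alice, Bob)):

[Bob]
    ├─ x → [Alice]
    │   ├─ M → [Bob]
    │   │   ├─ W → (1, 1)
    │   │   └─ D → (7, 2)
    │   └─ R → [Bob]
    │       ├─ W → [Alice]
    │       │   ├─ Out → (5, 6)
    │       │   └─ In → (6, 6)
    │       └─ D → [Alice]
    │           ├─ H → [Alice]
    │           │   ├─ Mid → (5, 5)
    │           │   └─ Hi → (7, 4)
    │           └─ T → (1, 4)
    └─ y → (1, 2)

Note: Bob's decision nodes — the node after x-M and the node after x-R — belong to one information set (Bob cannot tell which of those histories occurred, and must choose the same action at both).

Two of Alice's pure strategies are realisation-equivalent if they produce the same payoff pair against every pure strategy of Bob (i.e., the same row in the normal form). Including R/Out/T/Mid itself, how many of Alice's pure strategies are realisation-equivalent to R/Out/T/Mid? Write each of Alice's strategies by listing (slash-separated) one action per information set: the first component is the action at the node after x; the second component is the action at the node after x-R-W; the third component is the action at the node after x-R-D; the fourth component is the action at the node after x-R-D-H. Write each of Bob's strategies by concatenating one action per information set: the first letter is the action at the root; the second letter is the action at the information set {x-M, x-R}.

2

Row for R/Out/T/Mid (columns xW, xD, yW, yD): (5,6) (1,4) (1,2) (1,2).
Under R/Out/T/Mid, Alice's choice at the node after x-R-D-H can never be reached regardless of what Bob does, so varying those choices leaves every outcome unchanged.
Holding the reachable choices fixed and varying the unreachable one freely already gives 2 equivalent strategies.
No other strategy reproduces this row, so those 2 are the full class: R/Out/T/Mid, R/Out/T/Hi.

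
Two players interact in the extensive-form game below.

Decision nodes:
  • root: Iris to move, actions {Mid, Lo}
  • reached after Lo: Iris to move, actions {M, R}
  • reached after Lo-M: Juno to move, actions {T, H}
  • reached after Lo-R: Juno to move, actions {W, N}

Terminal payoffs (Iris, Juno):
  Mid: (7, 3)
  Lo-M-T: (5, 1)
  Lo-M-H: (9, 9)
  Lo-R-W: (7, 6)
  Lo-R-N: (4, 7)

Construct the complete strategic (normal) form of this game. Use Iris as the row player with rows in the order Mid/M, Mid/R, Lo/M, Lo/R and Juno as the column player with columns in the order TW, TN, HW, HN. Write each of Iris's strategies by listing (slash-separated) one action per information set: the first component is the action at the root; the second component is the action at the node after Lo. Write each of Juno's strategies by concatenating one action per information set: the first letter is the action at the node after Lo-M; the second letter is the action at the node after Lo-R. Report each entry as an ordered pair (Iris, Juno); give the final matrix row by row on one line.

Mid/M: (7,3) (7,3) (7,3) (7,3) | Mid/R: (7,3) (7,3) (7,3) (7,3) | Lo/M: (5,1) (5,1) (9,9) (9,9) | Lo/R: (7,6) (4,7) (7,6) (4,7)

Row Mid/M: TW→(7,3), TN→(7,3), HW→(7,3), HN→(7,3)
Row Mid/R: TW→(7,3), TN→(7,3), HW→(7,3), HN→(7,3)
Row Lo/M: TW→(5,1), TN→(5,1), HW→(9,9), HN→(9,9)
Row Lo/R: TW→(7,6), TN→(4,7), HW→(7,6), HN→(4,7)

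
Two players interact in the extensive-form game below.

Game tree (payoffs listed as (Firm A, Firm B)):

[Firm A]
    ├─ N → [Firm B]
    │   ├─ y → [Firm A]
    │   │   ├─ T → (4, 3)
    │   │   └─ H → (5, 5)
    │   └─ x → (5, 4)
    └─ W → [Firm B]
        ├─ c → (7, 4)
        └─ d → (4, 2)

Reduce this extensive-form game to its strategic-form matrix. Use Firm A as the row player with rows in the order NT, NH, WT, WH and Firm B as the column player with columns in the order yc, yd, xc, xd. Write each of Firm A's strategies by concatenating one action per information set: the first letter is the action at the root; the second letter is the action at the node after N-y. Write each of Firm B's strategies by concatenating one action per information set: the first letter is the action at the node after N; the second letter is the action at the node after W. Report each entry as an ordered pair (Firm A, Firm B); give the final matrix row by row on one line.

           yc       yd       xc       xd
  NT    (4,3)    (4,3)    (5,4)    (5,4)
  NH    (5,5)    (5,5)    (5,4)    (5,4)
  WT    (7,4)    (4,2)    (7,4)    (4,2)
  WH    (7,4)    (4,2)    (7,4)    (4,2)

NT: (4,3) (4,3) (5,4) (5,4) | NH: (5,5) (5,5) (5,4) (5,4) | WT: (7,4) (4,2) (7,4) (4,2) | WH: (7,4) (4,2) (7,4) (4,2)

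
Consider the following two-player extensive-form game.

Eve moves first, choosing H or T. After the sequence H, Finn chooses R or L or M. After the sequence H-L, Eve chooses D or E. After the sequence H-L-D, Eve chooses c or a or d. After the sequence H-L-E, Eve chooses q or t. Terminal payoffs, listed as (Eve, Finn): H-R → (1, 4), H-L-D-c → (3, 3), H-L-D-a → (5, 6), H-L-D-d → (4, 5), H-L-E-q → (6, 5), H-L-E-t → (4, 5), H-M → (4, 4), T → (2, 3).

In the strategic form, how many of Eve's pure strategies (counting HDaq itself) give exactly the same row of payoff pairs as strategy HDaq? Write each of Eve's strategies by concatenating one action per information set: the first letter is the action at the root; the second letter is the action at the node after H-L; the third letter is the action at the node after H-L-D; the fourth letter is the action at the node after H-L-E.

Row for HDaq (columns R, L, M): (1,4) (5,6) (4,4).
Under HDaq, Eve's choice at the node after H-L-E can never be reached regardless of what Finn does, so varying those choices leaves every outcome unchanged.
Holding the reachable choices fixed and varying the unreachable one freely already gives 2 equivalent strategies.
No other strategy reproduces this row, so those 2 are the full class: HDaq, HDat.

2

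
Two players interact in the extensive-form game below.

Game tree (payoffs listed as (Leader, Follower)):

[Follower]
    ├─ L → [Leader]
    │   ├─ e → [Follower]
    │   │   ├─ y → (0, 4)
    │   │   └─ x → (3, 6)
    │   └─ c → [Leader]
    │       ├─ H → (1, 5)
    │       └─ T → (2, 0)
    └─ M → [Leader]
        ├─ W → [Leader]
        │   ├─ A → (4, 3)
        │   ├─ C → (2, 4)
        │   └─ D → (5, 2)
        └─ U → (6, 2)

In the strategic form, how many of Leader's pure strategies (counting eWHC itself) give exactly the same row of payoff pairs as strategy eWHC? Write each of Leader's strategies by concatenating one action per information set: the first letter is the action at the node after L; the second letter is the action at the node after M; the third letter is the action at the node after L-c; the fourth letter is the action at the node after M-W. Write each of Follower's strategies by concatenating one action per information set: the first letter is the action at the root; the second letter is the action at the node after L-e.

Row for eWHC (columns Ly, Lx, My, Mx): (0,4) (3,6) (2,4) (2,4).
Under eWHC, Leader's choice at the node after L-c can never be reached regardless of what Follower does, so varying those choices leaves every outcome unchanged.
Holding the reachable choices fixed and varying the unreachable one freely already gives 2 equivalent strategies.
No other strategy reproduces this row, so those 2 are the full class: eWHC, eWTC.

2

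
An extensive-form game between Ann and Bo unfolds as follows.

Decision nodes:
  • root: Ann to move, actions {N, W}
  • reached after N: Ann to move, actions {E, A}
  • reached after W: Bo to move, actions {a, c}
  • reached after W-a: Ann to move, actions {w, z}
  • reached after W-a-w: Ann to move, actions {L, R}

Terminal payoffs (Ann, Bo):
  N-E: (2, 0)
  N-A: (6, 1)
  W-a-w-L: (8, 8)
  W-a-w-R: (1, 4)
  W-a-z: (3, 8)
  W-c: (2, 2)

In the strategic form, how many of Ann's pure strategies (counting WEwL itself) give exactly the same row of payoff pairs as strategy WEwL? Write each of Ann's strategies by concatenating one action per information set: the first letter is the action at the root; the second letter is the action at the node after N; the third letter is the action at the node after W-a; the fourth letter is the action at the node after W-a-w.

2

Row for WEwL (columns a, c): (8,8) (2,2).
Under WEwL, Ann's choice at the node after N can never be reached regardless of what Bo does, so varying those choices leaves every outcome unchanged.
Holding the reachable choices fixed and varying the unreachable one freely already gives 2 equivalent strategies.
No other strategy reproduces this row, so those 2 are the full class: WEwL, WAwL.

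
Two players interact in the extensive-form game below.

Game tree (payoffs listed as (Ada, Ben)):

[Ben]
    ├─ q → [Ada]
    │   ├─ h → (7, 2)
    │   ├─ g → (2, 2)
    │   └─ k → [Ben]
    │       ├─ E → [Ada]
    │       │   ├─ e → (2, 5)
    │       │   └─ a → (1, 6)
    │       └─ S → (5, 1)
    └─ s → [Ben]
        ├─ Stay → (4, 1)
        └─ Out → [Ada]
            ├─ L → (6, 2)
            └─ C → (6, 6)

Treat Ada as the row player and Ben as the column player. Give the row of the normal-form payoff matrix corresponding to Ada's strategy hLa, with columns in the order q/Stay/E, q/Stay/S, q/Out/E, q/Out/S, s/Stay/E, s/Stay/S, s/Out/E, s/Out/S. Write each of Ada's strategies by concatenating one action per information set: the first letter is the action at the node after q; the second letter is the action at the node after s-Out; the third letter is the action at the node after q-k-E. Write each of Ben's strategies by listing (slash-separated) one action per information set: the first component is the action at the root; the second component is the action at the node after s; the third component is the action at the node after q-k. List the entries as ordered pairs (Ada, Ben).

(7,2) (7,2) (7,2) (7,2) (4,1) (4,1) (6,2) (6,2)

vs q/Stay/E: Ben plays q → Ada plays h at [q] → (7, 2)
vs q/Stay/S: Ben plays q → Ada plays h at [q] → (7, 2)
vs q/Out/E: Ben plays q → Ada plays h at [q] → (7, 2)
vs q/Out/S: Ben plays q → Ada plays h at [q] → (7, 2)
vs s/Stay/E: Ben plays s → Ben plays Stay at [s] → (4, 1)
vs s/Stay/S: Ben plays s → Ben plays Stay at [s] → (4, 1)
vs s/Out/E: Ben plays s → Ben plays Out at [s] → Ada plays L at [s-Out] → (6, 2)
vs s/Out/S: Ben plays s → Ben plays Out at [s] → Ada plays L at [s-Out] → (6, 2)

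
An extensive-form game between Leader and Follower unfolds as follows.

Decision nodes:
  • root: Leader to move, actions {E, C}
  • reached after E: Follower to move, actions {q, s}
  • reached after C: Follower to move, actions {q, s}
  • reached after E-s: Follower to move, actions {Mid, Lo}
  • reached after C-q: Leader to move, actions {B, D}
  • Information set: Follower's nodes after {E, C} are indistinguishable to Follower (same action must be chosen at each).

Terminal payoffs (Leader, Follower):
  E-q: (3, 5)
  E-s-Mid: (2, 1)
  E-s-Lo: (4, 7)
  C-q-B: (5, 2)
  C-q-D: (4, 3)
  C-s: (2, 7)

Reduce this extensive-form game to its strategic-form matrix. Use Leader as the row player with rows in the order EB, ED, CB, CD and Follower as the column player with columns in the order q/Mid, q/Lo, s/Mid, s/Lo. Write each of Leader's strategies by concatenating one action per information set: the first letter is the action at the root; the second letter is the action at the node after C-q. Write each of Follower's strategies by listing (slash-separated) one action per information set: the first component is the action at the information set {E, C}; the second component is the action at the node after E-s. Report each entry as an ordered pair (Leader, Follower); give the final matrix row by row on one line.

Row EB: q/Mid→(3,5), q/Lo→(3,5), s/Mid→(2,1), s/Lo→(4,7)
Row ED: q/Mid→(3,5), q/Lo→(3,5), s/Mid→(2,1), s/Lo→(4,7)
Row CB: q/Mid→(5,2), q/Lo→(5,2), s/Mid→(2,7), s/Lo→(2,7)
Row CD: q/Mid→(4,3), q/Lo→(4,3), s/Mid→(2,7), s/Lo→(2,7)

EB: (3,5) (3,5) (2,1) (4,7) | ED: (3,5) (3,5) (2,1) (4,7) | CB: (5,2) (5,2) (2,7) (2,7) | CD: (4,3) (4,3) (2,7) (2,7)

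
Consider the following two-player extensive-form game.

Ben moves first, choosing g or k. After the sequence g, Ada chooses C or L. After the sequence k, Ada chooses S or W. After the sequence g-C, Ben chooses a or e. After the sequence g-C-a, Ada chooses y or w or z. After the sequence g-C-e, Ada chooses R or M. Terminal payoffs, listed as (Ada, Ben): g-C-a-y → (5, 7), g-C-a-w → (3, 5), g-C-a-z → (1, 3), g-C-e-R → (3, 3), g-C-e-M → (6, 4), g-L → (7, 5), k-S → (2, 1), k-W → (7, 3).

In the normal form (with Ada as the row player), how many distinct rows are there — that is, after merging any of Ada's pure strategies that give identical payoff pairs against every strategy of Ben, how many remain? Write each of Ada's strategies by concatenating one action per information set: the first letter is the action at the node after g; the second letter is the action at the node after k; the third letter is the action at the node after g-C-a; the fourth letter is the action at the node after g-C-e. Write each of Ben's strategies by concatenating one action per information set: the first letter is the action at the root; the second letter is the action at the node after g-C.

14

Ada has 24 pure strategies: CSyR, CSyM, CSwR, CSwM, CSzR, CSzM, CWyR, CWyM, CWwR, CWwM, CWzR, CWzM, LSyR, LSyM, LSwR, LSwM, LSzR, LSzM, LWyR, LWyM, LWwR, LWwM, LWzR, LWzM. Columns: ga, ge, ka, ke.
{CSyR} → row (5,7) (3,3) (2,1) (2,1)
{CSyM} → row (5,7) (6,4) (2,1) (2,1)
{CSwR} → row (3,5) (3,3) (2,1) (2,1)
{CSwM} → row (3,5) (6,4) (2,1) (2,1)
{CSzR} → row (1,3) (3,3) (2,1) (2,1)
{CSzM} → row (1,3) (6,4) (2,1) (2,1)
{CWyR} → row (5,7) (3,3) (7,3) (7,3)
{CWyM} → row (5,7) (6,4) (7,3) (7,3)
{CWwR} → row (3,5) (3,3) (7,3) (7,3)
{CWwM} → row (3,5) (6,4) (7,3) (7,3)
{CWzR} → row (1,3) (3,3) (7,3) (7,3)
{CWzM} → row (1,3) (6,4) (7,3) (7,3)
{LSyR, LSyM, LSwR, LSwM, LSzR, LSzM} → row (7,5) (7,5) (2,1) (2,1)
{LWyR, LWyM, LWwR, LWwM, LWzR, LWzM} → row (7,5) (7,5) (7,3) (7,3)
That's 14 distinct rows out of 24 strategies.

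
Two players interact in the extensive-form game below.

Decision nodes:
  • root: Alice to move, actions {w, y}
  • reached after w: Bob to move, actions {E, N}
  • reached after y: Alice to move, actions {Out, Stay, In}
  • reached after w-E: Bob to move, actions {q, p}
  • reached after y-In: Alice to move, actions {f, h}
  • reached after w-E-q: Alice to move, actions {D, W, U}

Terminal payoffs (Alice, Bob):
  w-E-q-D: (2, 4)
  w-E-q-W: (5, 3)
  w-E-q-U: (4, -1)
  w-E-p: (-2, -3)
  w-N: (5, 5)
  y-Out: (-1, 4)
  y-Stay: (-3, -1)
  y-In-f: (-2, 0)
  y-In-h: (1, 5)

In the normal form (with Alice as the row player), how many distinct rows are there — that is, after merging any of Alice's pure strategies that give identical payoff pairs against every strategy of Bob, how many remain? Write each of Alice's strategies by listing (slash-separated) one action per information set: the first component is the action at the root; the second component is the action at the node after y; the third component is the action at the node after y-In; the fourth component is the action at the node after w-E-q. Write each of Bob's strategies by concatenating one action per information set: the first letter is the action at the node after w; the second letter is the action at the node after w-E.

Alice has 36 pure strategies: w/Out/f/D, w/Out/f/W, w/Out/f/U, w/Out/h/D, w/Out/h/W, w/Out/h/U, w/Stay/f/D, w/Stay/f/W, w/Stay/f/U, w/Stay/h/D, w/Stay/h/W, w/Stay/h/U, w/In/f/D, w/In/f/W, w/In/f/U, w/In/h/D, w/In/h/W, w/In/h/U, y/Out/f/D, y/Out/f/W, y/Out/f/U, y/Out/h/D, y/Out/h/W, y/Out/h/U, y/Stay/f/D, y/Stay/f/W, y/Stay/f/U, y/Stay/h/D, y/Stay/h/W, y/Stay/h/U, y/In/f/D, y/In/f/W, y/In/f/U, y/In/h/D, y/In/h/W, y/In/h/U. Columns: Eq, Ep, Nq, Np.
{w/Out/f/D, w/Out/h/D, w/Stay/f/D, w/Stay/h/D, w/In/f/D, w/In/h/D} → row (2,4) (-2,-3) (5,5) (5,5)
{w/Out/f/W, w/Out/h/W, w/Stay/f/W, w/Stay/h/W, w/In/f/W, w/In/h/W} → row (5,3) (-2,-3) (5,5) (5,5)
{w/Out/f/U, w/Out/h/U, w/Stay/f/U, w/Stay/h/U, w/In/f/U, w/In/h/U} → row (4,-1) (-2,-3) (5,5) (5,5)
{y/Out/f/D, y/Out/f/W, y/Out/f/U, y/Out/h/D, y/Out/h/W, y/Out/h/U} → row (-1,4) (-1,4) (-1,4) (-1,4)
{y/Stay/f/D, y/Stay/f/W, y/Stay/f/U, y/Stay/h/D, y/Stay/h/W, y/Stay/h/U} → row (-3,-1) (-3,-1) (-3,-1) (-3,-1)
{y/In/f/D, y/In/f/W, y/In/f/U} → row (-2,0) (-2,0) (-2,0) (-2,0)
{y/In/h/D, y/In/h/W, y/In/h/U} → row (1,5) (1,5) (1,5) (1,5)
That's 7 distinct rows out of 36 strategies.

7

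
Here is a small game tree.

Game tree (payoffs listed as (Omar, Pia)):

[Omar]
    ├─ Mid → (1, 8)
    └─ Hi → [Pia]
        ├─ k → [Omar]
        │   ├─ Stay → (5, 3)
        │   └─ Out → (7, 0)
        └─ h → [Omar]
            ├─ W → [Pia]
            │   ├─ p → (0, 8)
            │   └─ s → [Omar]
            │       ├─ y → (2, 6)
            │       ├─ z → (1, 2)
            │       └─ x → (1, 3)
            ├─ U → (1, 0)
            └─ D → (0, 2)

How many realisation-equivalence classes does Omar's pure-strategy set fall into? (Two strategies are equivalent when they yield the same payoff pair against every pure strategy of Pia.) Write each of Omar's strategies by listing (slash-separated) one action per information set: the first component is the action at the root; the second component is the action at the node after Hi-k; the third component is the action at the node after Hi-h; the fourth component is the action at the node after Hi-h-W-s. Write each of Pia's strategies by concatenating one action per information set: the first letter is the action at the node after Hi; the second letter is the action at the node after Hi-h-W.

11

Omar has 36 pure strategies: Mid/Stay/W/y, Mid/Stay/W/z, Mid/Stay/W/x, Mid/Stay/U/y, Mid/Stay/U/z, Mid/Stay/U/x, Mid/Stay/D/y, Mid/Stay/D/z, Mid/Stay/D/x, Mid/Out/W/y, Mid/Out/W/z, Mid/Out/W/x, Mid/Out/U/y, Mid/Out/U/z, Mid/Out/U/x, Mid/Out/D/y, Mid/Out/D/z, Mid/Out/D/x, Hi/Stay/W/y, Hi/Stay/W/z, Hi/Stay/W/x, Hi/Stay/U/y, Hi/Stay/U/z, Hi/Stay/U/x, Hi/Stay/D/y, Hi/Stay/D/z, Hi/Stay/D/x, Hi/Out/W/y, Hi/Out/W/z, Hi/Out/W/x, Hi/Out/U/y, Hi/Out/U/z, Hi/Out/U/x, Hi/Out/D/y, Hi/Out/D/z, Hi/Out/D/x. Columns: kp, ks, hp, hs.
{Mid/Stay/W/y, Mid/Stay/W/z, Mid/Stay/W/x, Mid/Stay/U/y, Mid/Stay/U/z, Mid/Stay/U/x, Mid/Stay/D/y, Mid/Stay/D/z, Mid/Stay/D/x, Mid/Out/W/y, Mid/Out/W/z, Mid/Out/W/x, Mid/Out/U/y, Mid/Out/U/z, Mid/Out/U/x, Mid/Out/D/y, Mid/Out/D/z, Mid/Out/D/x} → row (1,8) (1,8) (1,8) (1,8)
{Hi/Stay/W/y} → row (5,3) (5,3) (0,8) (2,6)
{Hi/Stay/W/z} → row (5,3) (5,3) (0,8) (1,2)
{Hi/Stay/W/x} → row (5,3) (5,3) (0,8) (1,3)
{Hi/Stay/U/y, Hi/Stay/U/z, Hi/Stay/U/x} → row (5,3) (5,3) (1,0) (1,0)
{Hi/Stay/D/y, Hi/Stay/D/z, Hi/Stay/D/x} → row (5,3) (5,3) (0,2) (0,2)
{Hi/Out/W/y} → row (7,0) (7,0) (0,8) (2,6)
{Hi/Out/W/z} → row (7,0) (7,0) (0,8) (1,2)
{Hi/Out/W/x} → row (7,0) (7,0) (0,8) (1,3)
{Hi/Out/U/y, Hi/Out/U/z, Hi/Out/U/x} → row (7,0) (7,0) (1,0) (1,0)
{Hi/Out/D/y, Hi/Out/D/z, Hi/Out/D/x} → row (7,0) (7,0) (0,2) (0,2)
That's 11 distinct rows out of 36 strategies.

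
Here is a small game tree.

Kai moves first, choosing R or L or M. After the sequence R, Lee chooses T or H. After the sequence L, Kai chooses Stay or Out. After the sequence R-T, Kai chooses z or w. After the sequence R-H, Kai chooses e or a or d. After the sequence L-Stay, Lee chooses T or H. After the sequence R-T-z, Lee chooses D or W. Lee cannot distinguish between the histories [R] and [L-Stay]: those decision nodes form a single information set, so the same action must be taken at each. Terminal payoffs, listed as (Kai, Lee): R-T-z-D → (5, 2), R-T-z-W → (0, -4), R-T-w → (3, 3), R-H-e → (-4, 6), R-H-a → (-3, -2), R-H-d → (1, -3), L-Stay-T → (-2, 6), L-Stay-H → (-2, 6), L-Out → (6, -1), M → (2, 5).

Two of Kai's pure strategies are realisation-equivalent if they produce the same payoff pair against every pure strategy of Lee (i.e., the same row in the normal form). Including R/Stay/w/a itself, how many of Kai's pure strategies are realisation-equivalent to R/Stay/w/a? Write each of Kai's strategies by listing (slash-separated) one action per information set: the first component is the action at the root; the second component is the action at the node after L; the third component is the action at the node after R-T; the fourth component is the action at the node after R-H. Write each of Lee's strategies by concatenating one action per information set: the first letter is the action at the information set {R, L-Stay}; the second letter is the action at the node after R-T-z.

Row for R/Stay/w/a (columns TD, TW, HD, HW): (3,3) (3,3) (-3,-2) (-3,-2).
Under R/Stay/w/a, Kai's choice at the node after L can never be reached regardless of what Lee does, so varying those choices leaves every outcome unchanged.
Holding the reachable choices fixed and varying the unreachable one freely already gives 2 equivalent strategies.
No other strategy reproduces this row, so those 2 are the full class: R/Stay/w/a, R/Out/w/a.

2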